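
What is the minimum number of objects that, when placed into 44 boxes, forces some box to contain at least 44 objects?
n = (44 − 1)·44 + 1 = 1893

By the generalised pigeonhole principle, to guarantee some box contains ≥ r objects we need more than (r − 1) · k objects total. Threshold: n = (r − 1) · k + 1. With r = 44 and k = 44: n = 43 · 44 + 1 = 1892 + 1 = 1893. For n = 1892 = 43 · 44, we can put exactly 43 objects in every box, avoiding 44 in any single one — so 1893 is tight.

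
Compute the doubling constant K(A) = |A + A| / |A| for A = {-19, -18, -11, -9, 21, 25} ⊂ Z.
K = |A + A| / |A| = 21/6 = 7/2

Enumerate A + A = {a + b : a, b ∈ A}. With |A| = 6, there are |A|^2 = 36 ordered sum pairs; collecting distinct values, A + A = {-38, -37, -36, -30, -29, -28, -27, -22, -20, -18, 2, 3, 6, 7, 10, 12, 14, 16, 42, 46, 50}, so |A + A| = 21. Thus K = 21/6 = 7/2. For comparison, the minimum possible |A + A| over all 6-element sets is 2·6 − 1 = 11 (so min K = 11/6), attained only by arithmetic progressions.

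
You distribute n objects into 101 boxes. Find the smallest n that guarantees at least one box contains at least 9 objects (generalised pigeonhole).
n = (9 − 1)·101 + 1 = 809

By the generalised pigeonhole principle, to guarantee some box contains ≥ r objects we need more than (r − 1) · k objects total. Threshold: n = (r − 1) · k + 1. With r = 9 and k = 101: n = 8 · 101 + 1 = 808 + 1 = 809. For n = 808 = 8 · 101, we can put exactly 8 objects in every box, avoiding 9 in any single one — so 809 is tight.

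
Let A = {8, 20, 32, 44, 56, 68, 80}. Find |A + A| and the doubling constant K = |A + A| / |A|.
K = |A + A| / |A| = 13/7

Enumerate A + A = {a + b : a, b ∈ A}. With |A| = 7, there are |A|^2 = 49 ordered sum pairs; collecting distinct values, A + A = {16, 28, 40, 52, 64, 76, 88, 100, 112, 124, 136, 148, 160}, so |A + A| = 13. Thus K = 13/7. Here |A + A| = 2|A| − 1 = 13, the minimum possible — so K = 13/7 is minimal, which holds iff A is an arithmetic progression.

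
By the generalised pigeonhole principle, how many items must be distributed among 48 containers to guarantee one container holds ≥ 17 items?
n = (17 − 1)·48 + 1 = 769

By the generalised pigeonhole principle, to guarantee some box contains ≥ r objects we need more than (r − 1) · k objects total. Threshold: n = (r − 1) · k + 1. With r = 17 and k = 48: n = 16 · 48 + 1 = 768 + 1 = 769. For n = 768 = 16 · 48, we can put exactly 16 objects in every box, avoiding 17 in any single one — so 769 is tight.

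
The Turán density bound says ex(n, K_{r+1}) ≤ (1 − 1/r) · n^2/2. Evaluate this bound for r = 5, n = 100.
Turán density bound = (4/5) · 100^2/2 = 4000

Turán's theorem: ex(n, K_{r+1}) is achieved by the complete r-partite Turán graph T(n, r) with parts as balanced as possible, and is at most (1 − 1/r) · n^2/2. For r = 5, n = 100: the density bound is (4/5) · 10000/2 = 4000. Since 5 ∣ 100, the Turán graph T(100, 5) has parts of equal size 20, and its edge count e(T(100, 5)) = 4000 attains the density bound exactly.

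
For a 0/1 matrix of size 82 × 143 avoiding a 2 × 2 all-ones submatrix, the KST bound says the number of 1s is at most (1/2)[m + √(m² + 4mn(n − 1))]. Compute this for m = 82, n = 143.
z(82, 143; 2, 2) ≤ (1/2)[82 + √(82² + 4·82·143·142)] = (1/2)[82 + √6667092] = 1332.0356

Kővári–Sós–Turán: let r_1, ..., r_82 be the row sums and z = Σ r_i the total number of 1s. Each pair of columns can share at most one row with both entries 1 (else a 2×2 all-ones block appears), so Σ_i C(r_i, 2) ≤ C(143, 2) = 10153. By convexity Σ_i C(r_i, 2) ≥ 82·C(z/82, 2) = z(z − 82)/(2·82), giving z² − 82z − 82·143·142 ≤ 0 and hence z ≤ (1/2)[82 + √(6724 + 4·1665092)] = (1/2)[82 + √6667092] ≈ (1/2)(82 + 2582.0713) = 1332.0356.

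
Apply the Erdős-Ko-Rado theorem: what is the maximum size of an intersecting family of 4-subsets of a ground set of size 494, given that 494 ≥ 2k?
max |F| = C(493, 3) = 19849166

Erdős-Ko-Rado (1961): when n ≥ 2k, max |F| = C(n−1, k−1). The bound is attained by the star {A : i ∈ A} for any fixed i ∈ [n]. Here C(494−1, 4−1) = C(493, 3) = 19849166.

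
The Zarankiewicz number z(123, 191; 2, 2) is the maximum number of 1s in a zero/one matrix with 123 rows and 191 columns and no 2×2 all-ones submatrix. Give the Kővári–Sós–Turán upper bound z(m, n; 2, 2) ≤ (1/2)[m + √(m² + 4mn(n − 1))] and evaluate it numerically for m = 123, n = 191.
z(123, 191; 2, 2) ≤ (1/2)[123 + √(123² + 4·123·191·190)] = (1/2)[123 + √17869809] = 2175.1348

Kővári–Sós–Turán: let r_1, ..., r_123 be the row sums and z = Σ r_i the total number of 1s. Each pair of columns can share at most one row with both entries 1 (else a 2×2 all-ones block appears), so Σ_i C(r_i, 2) ≤ C(191, 2) = 18145. By convexity Σ_i C(r_i, 2) ≥ 123·C(z/123, 2) = z(z − 123)/(2·123), giving z² − 123z − 123·191·190 ≤ 0 and hence z ≤ (1/2)[123 + √(15129 + 4·4463670)] = (1/2)[123 + √17869809] ≈ (1/2)(123 + 4227.2697) = 2175.1348.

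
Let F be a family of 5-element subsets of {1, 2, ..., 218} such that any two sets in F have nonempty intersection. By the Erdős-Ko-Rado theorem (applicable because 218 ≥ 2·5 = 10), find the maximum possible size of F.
max |F| = C(217, 4) = 89857530

Erdős-Ko-Rado (1961): when n ≥ 2k, max |F| = C(n−1, k−1). The bound is attained by the star {A : i ∈ A} for any fixed i ∈ [n]. Here C(218−1, 5−1) = C(217, 4) = 89857530.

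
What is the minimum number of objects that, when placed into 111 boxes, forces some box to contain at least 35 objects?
n = (35 − 1)·111 + 1 = 3775

By the generalised pigeonhole principle, to guarantee some box contains ≥ r objects we need more than (r − 1) · k objects total. Threshold: n = (r − 1) · k + 1. With r = 35 and k = 111: n = 34 · 111 + 1 = 3774 + 1 = 3775. For n = 3774 = 34 · 111, we can put exactly 34 objects in every box, avoiding 35 in any single one — so 3775 is tight.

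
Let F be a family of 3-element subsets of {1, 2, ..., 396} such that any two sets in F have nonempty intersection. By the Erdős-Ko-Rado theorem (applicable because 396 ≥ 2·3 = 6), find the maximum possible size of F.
max |F| = C(395, 2) = 77815

The Erdős-Ko-Rado theorem states: for n ≥ 2k, an intersecting family of k-subsets of an n-element set has size at most C(n − 1, k − 1), with equality for 'star' families {A ⊆ [n] : |A| = k, i ∈ A} (fix an element i). For n = 396, k = 3: C(395, 2) = 77815.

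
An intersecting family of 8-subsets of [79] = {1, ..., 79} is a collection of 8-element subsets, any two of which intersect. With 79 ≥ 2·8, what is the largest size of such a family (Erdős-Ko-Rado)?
max |F| = C(78, 7) = 2641902120

Erdős-Ko-Rado (1961): when n ≥ 2k, max |F| = C(n−1, k−1). The bound is attained by the star {A : i ∈ A} for any fixed i ∈ [n]. Here C(79−1, 8−1) = C(78, 7) = 2641902120.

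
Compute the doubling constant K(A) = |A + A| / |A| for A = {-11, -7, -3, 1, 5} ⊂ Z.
K = |A + A| / |A| = 9/5

Enumerate A + A = {a + b : a, b ∈ A}. With |A| = 5, there are |A|^2 = 25 ordered sum pairs; collecting distinct values, A + A = {-22, -18, -14, -10, -6, -2, 2, 6, 10}, so |A + A| = 9. Thus K = 9/5. Here |A + A| = 2|A| − 1 = 9, the minimum possible — so K = 9/5 is minimal, which holds iff A is an arithmetic progression.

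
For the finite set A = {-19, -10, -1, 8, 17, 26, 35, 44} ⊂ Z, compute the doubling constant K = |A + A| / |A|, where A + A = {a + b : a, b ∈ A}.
K = |A + A| / |A| = 15/8

Enumerate A + A = {a + b : a, b ∈ A}. With |A| = 8, there are |A|^2 = 64 ordered sum pairs; collecting distinct values, A + A = {-38, -29, -20, -11, -2, 7, 16, 25, 34, 43, 52, 61, 70, 79, 88}, so |A + A| = 15. Thus K = 15/8. Here |A + A| = 2|A| − 1 = 15, the minimum possible — so K = 15/8 is minimal, which holds iff A is an arithmetic progression.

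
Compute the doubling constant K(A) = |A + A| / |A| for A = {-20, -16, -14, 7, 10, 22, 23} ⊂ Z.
K = |A + A| / |A| = 28/7 = 4

Enumerate A + A = {a + b : a, b ∈ A}. With |A| = 7, there are |A|^2 = 49 ordered sum pairs; collecting distinct values, A + A = {-40, -36, -34, -32, -30, -28, -13, -10, -9, -7, -6, -4, 2, 3, 6, 7, 8, 9, 14, 17, 20, 29, 30, 32, 33, 44, 45, 46}, so |A + A| = 28. Thus K = 28/7 = 4. For comparison, the minimum possible |A + A| over all 7-element sets is 2·7 − 1 = 13 (so min K = 13/7), attained only by arithmetic progressions.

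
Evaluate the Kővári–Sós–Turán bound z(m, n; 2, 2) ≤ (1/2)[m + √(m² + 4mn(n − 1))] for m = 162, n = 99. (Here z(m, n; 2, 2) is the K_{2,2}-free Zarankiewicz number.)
z(162, 99; 2, 2) ≤ (1/2)[162 + √(162² + 4·162·99·98)] = (1/2)[162 + √6313140] = 1337.2981

Kővári–Sós–Turán: let r_1, ..., r_162 be the row sums and z = Σ r_i the total number of 1s. Each pair of columns can share at most one row with both entries 1 (else a 2×2 all-ones block appears), so Σ_i C(r_i, 2) ≤ C(99, 2) = 4851. By convexity Σ_i C(r_i, 2) ≥ 162·C(z/162, 2) = z(z − 162)/(2·162), giving z² − 162z − 162·99·98 ≤ 0 and hence z ≤ (1/2)[162 + √(26244 + 4·1571724)] = (1/2)[162 + √6313140] ≈ (1/2)(162 + 2512.5963) = 1337.2981.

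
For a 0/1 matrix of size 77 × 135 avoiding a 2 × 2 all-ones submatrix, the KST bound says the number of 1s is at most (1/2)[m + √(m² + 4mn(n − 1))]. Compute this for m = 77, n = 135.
z(77, 135; 2, 2) ≤ (1/2)[77 + √(77² + 4·77·135·134)] = (1/2)[77 + √5577649] = 1219.3523

Kővári–Sós–Turán: let r_1, ..., r_77 be the row sums and z = Σ r_i the total number of 1s. Each pair of columns can share at most one row with both entries 1 (else a 2×2 all-ones block appears), so Σ_i C(r_i, 2) ≤ C(135, 2) = 9045. By convexity Σ_i C(r_i, 2) ≥ 77·C(z/77, 2) = z(z − 77)/(2·77), giving z² − 77z − 77·135·134 ≤ 0 and hence z ≤ (1/2)[77 + √(5929 + 4·1392930)] = (1/2)[77 + √5577649] ≈ (1/2)(77 + 2361.7047) = 1219.3523.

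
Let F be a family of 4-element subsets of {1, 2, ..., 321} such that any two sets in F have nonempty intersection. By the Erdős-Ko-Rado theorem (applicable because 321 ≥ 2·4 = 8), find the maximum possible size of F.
max |F| = C(320, 3) = 5410240

Erdős-Ko-Rado (1961): when n ≥ 2k, max |F| = C(n−1, k−1). The bound is attained by the star {A : i ∈ A} for any fixed i ∈ [n]. Here C(321−1, 4−1) = C(320, 3) = 5410240.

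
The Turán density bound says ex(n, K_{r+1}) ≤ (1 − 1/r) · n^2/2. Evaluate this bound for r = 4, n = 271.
Turán density bound = (3/4) · 271^2/2 = 220323/8 ≈ 27540.375

Turán's theorem: ex(n, K_{r+1}) is achieved by the complete r-partite Turán graph T(n, r) with parts as balanced as possible, and is at most (1 − 1/r) · n^2/2. For r = 4, n = 271: the density bound is (3/4) · 73441/2 = 220323/8 ≈ 27540.375. The integer-valued extremum is e(T(271, 4)) = 27540, which is strictly less than the density bound 220323/8 since 4 ∤ 271 (the parts of T(271, 4) cannot all be equal).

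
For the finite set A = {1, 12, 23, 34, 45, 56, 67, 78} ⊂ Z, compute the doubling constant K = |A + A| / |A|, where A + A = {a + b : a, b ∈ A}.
K = |A + A| / |A| = 15/8

Enumerate A + A = {a + b : a, b ∈ A}. With |A| = 8, there are |A|^2 = 64 ordered sum pairs; collecting distinct values, A + A = {2, 13, 24, 35, 46, 57, 68, 79, 90, 101, 112, 123, 134, 145, 156}, so |A + A| = 15. Thus K = 15/8. Here |A + A| = 2|A| − 1 = 15, the minimum possible — so K = 15/8 is minimal, which holds iff A is an arithmetic progression.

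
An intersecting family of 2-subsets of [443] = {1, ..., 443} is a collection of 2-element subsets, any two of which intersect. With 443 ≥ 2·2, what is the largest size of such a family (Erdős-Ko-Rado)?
max |F| = C(442, 1) = 442

The Erdős-Ko-Rado theorem states: for n ≥ 2k, an intersecting family of k-subsets of an n-element set has size at most C(n − 1, k − 1), with equality for 'star' families {A ⊆ [n] : |A| = k, i ∈ A} (fix an element i). For n = 443, k = 2: C(442, 1) = 442.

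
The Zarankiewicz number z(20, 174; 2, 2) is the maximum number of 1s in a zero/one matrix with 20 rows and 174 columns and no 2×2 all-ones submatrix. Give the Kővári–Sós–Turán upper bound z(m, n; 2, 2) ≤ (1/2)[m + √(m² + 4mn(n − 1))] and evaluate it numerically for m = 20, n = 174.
z(20, 174; 2, 2) ≤ (1/2)[20 + √(20² + 4·20·174·173)] = (1/2)[20 + √2408560] = 785.9768

Kővári–Sós–Turán: let r_1, ..., r_20 be the row sums and z = Σ r_i the total number of 1s. Each pair of columns can share at most one row with both entries 1 (else a 2×2 all-ones block appears), so Σ_i C(r_i, 2) ≤ C(174, 2) = 15051. By convexity Σ_i C(r_i, 2) ≥ 20·C(z/20, 2) = z(z − 20)/(2·20), giving z² − 20z − 20·174·173 ≤ 0 and hence z ≤ (1/2)[20 + √(400 + 4·602040)] = (1/2)[20 + √2408560] ≈ (1/2)(20 + 1551.9536) = 785.9768.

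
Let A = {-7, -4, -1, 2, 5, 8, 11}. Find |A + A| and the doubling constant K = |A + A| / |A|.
K = |A + A| / |A| = 13/7

Enumerate A + A = {a + b : a, b ∈ A}. With |A| = 7, there are |A|^2 = 49 ordered sum pairs; collecting distinct values, A + A = {-14, -11, -8, -5, -2, 1, 4, 7, 10, 13, 16, 19, 22}, so |A + A| = 13. Thus K = 13/7. Here |A + A| = 2|A| − 1 = 13, the minimum possible — so K = 13/7 is minimal, which holds iff A is an arithmetic progression.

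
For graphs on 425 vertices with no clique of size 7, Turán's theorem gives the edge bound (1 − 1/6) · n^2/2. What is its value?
Turán density bound = (5/6) · 425^2/2 = 903125/12 ≈ 75260.4167

Turán's theorem: ex(n, K_{r+1}) is achieved by the complete r-partite Turán graph T(n, r) with parts as balanced as possible, and is at most (1 − 1/r) · n^2/2. For r = 6, n = 425: the density bound is (5/6) · 180625/2 = 903125/12 ≈ 75260.4167. The integer-valued extremum is e(T(425, 6)) = 75260, which is strictly less than the density bound 903125/12 since 6 ∤ 425 (the parts of T(425, 6) cannot all be equal).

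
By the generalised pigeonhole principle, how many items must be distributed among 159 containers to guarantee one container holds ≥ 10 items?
n = (10 − 1)·159 + 1 = 1432

By the generalised pigeonhole principle, to guarantee some box contains ≥ r objects we need more than (r − 1) · k objects total. Threshold: n = (r − 1) · k + 1. With r = 10 and k = 159: n = 9 · 159 + 1 = 1431 + 1 = 1432. For n = 1431 = 9 · 159, we can put exactly 9 objects in every box, avoiding 10 in any single one — so 1432 is tight.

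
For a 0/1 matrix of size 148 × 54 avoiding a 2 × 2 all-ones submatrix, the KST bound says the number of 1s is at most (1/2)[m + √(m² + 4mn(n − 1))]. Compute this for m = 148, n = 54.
z(148, 54; 2, 2) ≤ (1/2)[148 + √(148² + 4·148·54·53)] = (1/2)[148 + √1716208] = 729.0206

Kővári–Sós–Turán: let r_1, ..., r_148 be the row sums and z = Σ r_i the total number of 1s. Each pair of columns can share at most one row with both entries 1 (else a 2×2 all-ones block appears), so Σ_i C(r_i, 2) ≤ C(54, 2) = 1431. By convexity Σ_i C(r_i, 2) ≥ 148·C(z/148, 2) = z(z − 148)/(2·148), giving z² − 148z − 148·54·53 ≤ 0 and hence z ≤ (1/2)[148 + √(21904 + 4·423576)] = (1/2)[148 + √1716208] ≈ (1/2)(148 + 1310.0412) = 729.0206.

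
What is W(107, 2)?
W(107, 2) = 107 + 1 = 108

A 2-term AP is any pair of integers, so a monochromatic 2-AP exists iff some colour is used at least twice. With 107 colours, the colouring i ↦ i on {1, ..., 107} uses each colour once, avoiding any monochromatic pair, so W(107, 2) > 107. For {1, ..., 108}, pigeonhole forces two integers of the same colour, which form a monochromatic 2-AP. Hence W(107, 2) = 108.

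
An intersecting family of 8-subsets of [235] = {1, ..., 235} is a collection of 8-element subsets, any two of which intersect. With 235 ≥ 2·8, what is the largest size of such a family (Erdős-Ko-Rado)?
max |F| = C(234, 7) = 6962085815256

Erdős-Ko-Rado (1961): when n ≥ 2k, max |F| = C(n−1, k−1). The bound is attained by the star {A : i ∈ A} for any fixed i ∈ [n]. Here C(235−1, 8−1) = C(234, 7) = 6962085815256.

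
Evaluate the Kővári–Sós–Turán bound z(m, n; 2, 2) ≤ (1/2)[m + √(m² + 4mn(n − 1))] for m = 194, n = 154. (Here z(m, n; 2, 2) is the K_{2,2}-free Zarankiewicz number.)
z(194, 154; 2, 2) ≤ (1/2)[194 + √(194² + 4·194·154·153)] = (1/2)[194 + √18321748] = 2237.1956

Kővári–Sós–Turán: let r_1, ..., r_194 be the row sums and z = Σ r_i the total number of 1s. Each pair of columns can share at most one row with both entries 1 (else a 2×2 all-ones block appears), so Σ_i C(r_i, 2) ≤ C(154, 2) = 11781. By convexity Σ_i C(r_i, 2) ≥ 194·C(z/194, 2) = z(z − 194)/(2·194), giving z² − 194z − 194·154·153 ≤ 0 and hence z ≤ (1/2)[194 + √(37636 + 4·4571028)] = (1/2)[194 + √18321748] ≈ (1/2)(194 + 4280.3911) = 2237.1956.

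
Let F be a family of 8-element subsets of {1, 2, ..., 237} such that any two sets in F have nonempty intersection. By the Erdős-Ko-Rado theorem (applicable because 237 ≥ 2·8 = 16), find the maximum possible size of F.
max |F| = C(236, 7) = 7395182703480

The Erdős-Ko-Rado theorem states: for n ≥ 2k, an intersecting family of k-subsets of an n-element set has size at most C(n − 1, k − 1), with equality for 'star' families {A ⊆ [n] : |A| = k, i ∈ A} (fix an element i). For n = 237, k = 8: C(236, 7) = 7395182703480.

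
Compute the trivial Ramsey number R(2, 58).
R(2, 58) = 58

R(2, k) = k for all k ≥ 2: in a 2-colouring of K_k, either some edge is red (a red K_2) or all edges are blue (a blue K_k). And K_{57} coloured all-blue has no blue K_58, so R(2, 58) > 57. Hence R(2, 58) = 58.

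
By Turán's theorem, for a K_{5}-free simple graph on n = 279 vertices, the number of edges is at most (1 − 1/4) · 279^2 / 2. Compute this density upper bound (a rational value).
Turán density bound = (3/4) · 279^2/2 = 233523/8 ≈ 29190.375

Turán's theorem: ex(n, K_{r+1}) is achieved by the complete r-partite Turán graph T(n, r) with parts as balanced as possible, and is at most (1 − 1/r) · n^2/2. For r = 4, n = 279: the density bound is (3/4) · 77841/2 = 233523/8 ≈ 29190.375. The integer-valued extremum is e(T(279, 4)) = 29190, which is strictly less than the density bound 233523/8 since 4 ∤ 279 (the parts of T(279, 4) cannot all be equal).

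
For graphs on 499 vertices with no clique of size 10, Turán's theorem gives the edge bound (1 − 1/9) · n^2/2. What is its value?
Turán density bound = (8/9) · 499^2/2 = 996004/9 ≈ 110667.1111

Turán's theorem: ex(n, K_{r+1}) is achieved by the complete r-partite Turán graph T(n, r) with parts as balanced as possible, and is at most (1 − 1/r) · n^2/2. For r = 9, n = 499: the density bound is (8/9) · 249001/2 = 996004/9 ≈ 110667.1111. The integer-valued extremum is e(T(499, 9)) = 110666, which is strictly less than the density bound 996004/9 since 9 ∤ 499 (the parts of T(499, 9) cannot all be equal).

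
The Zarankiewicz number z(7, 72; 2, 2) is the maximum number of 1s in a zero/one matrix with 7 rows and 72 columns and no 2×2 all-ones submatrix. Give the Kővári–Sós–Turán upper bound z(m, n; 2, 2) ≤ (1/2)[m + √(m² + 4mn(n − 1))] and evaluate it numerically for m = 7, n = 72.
z(7, 72; 2, 2) ≤ (1/2)[7 + √(7² + 4·7·72·71)] = (1/2)[7 + √143185] = 192.699

Kővári–Sós–Turán: let r_1, ..., r_7 be the row sums and z = Σ r_i the total number of 1s. Each pair of columns can share at most one row with both entries 1 (else a 2×2 all-ones block appears), so Σ_i C(r_i, 2) ≤ C(72, 2) = 2556. By convexity Σ_i C(r_i, 2) ≥ 7·C(z/7, 2) = z(z − 7)/(2·7), giving z² − 7z − 7·72·71 ≤ 0 and hence z ≤ (1/2)[7 + √(49 + 4·35784)] = (1/2)[7 + √143185] ≈ (1/2)(7 + 378.3979) = 192.699.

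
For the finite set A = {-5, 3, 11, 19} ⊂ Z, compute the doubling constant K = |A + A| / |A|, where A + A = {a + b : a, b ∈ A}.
K = |A + A| / |A| = 7/4

Enumerate A + A = {a + b : a, b ∈ A}. With |A| = 4, there are |A|^2 = 16 ordered sum pairs; collecting distinct values, A + A = {-10, -2, 6, 14, 22, 30, 38}, so |A + A| = 7. Thus K = 7/4. Here |A + A| = 2|A| − 1 = 7, the minimum possible — so K = 7/4 is minimal, which holds iff A is an arithmetic progression.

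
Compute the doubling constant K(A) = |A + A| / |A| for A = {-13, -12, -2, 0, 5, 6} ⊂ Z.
K = |A + A| / |A| = 20/6 = 10/3

Enumerate A + A = {a + b : a, b ∈ A}. With |A| = 6, there are |A|^2 = 36 ordered sum pairs; collecting distinct values, A + A = {-26, -25, -24, -15, -14, -13, -12, -8, -7, -6, -4, -2, 0, 3, 4, 5, 6, 10, 11, 12}, so |A + A| = 20. Thus K = 20/6 = 10/3. For comparison, the minimum possible |A + A| over all 6-element sets is 2·6 − 1 = 11 (so min K = 11/6), attained only by arithmetic progressions.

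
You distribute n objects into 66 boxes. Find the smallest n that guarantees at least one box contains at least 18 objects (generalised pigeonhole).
n = (18 − 1)·66 + 1 = 1123

By the generalised pigeonhole principle, to guarantee some box contains ≥ r objects we need more than (r − 1) · k objects total. Threshold: n = (r − 1) · k + 1. With r = 18 and k = 66: n = 17 · 66 + 1 = 1122 + 1 = 1123. For n = 1122 = 17 · 66, we can put exactly 17 objects in every box, avoiding 18 in any single one — so 1123 is tight.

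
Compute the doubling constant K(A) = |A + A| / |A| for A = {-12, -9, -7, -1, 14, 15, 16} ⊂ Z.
K = |A + A| / |A| = 26/7

Enumerate A + A = {a + b : a, b ∈ A}. With |A| = 7, there are |A|^2 = 49 ordered sum pairs; collecting distinct values, A + A = {-24, -21, -19, -18, -16, -14, -13, -10, -8, -2, 2, 3, 4, 5, 6, 7, 8, 9, 13, 14, 15, 28, 29, 30, 31, 32}, so |A + A| = 26. Thus K = 26/7. For comparison, the minimum possible |A + A| over all 7-element sets is 2·7 − 1 = 13 (so min K = 13/7), attained only by arithmetic progressions.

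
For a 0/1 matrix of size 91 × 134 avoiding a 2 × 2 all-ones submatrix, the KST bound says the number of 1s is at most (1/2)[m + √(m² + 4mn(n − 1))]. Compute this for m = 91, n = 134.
z(91, 134; 2, 2) ≤ (1/2)[91 + √(91² + 4·91·134·133)] = (1/2)[91 + √6495489] = 1319.8125

Kővári–Sós–Turán: let r_1, ..., r_91 be the row sums and z = Σ r_i the total number of 1s. Each pair of columns can share at most one row with both entries 1 (else a 2×2 all-ones block appears), so Σ_i C(r_i, 2) ≤ C(134, 2) = 8911. By convexity Σ_i C(r_i, 2) ≥ 91·C(z/91, 2) = z(z − 91)/(2·91), giving z² − 91z − 91·134·133 ≤ 0 and hence z ≤ (1/2)[91 + √(8281 + 4·1621802)] = (1/2)[91 + √6495489] ≈ (1/2)(91 + 2548.6249) = 1319.8125.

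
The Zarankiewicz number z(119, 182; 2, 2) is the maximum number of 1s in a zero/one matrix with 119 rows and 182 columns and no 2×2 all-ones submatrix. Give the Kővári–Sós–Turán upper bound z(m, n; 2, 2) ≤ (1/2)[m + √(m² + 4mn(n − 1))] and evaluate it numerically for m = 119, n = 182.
z(119, 182; 2, 2) ≤ (1/2)[119 + √(119² + 4·119·182·181)] = (1/2)[119 + √15694553] = 2040.3176

Kővári–Sós–Turán: let r_1, ..., r_119 be the row sums and z = Σ r_i the total number of 1s. Each pair of columns can share at most one row with both entries 1 (else a 2×2 all-ones block appears), so Σ_i C(r_i, 2) ≤ C(182, 2) = 16471. By convexity Σ_i C(r_i, 2) ≥ 119·C(z/119, 2) = z(z − 119)/(2·119), giving z² − 119z − 119·182·181 ≤ 0 and hence z ≤ (1/2)[119 + √(14161 + 4·3920098)] = (1/2)[119 + √15694553] ≈ (1/2)(119 + 3961.6351) = 2040.3176.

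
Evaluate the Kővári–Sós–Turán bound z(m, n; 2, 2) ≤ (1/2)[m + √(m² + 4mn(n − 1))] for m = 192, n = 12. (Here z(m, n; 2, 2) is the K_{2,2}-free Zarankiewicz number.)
z(192, 12; 2, 2) ≤ (1/2)[192 + √(192² + 4·192·12·11)] = (1/2)[192 + √138240] = 281.9032

Kővári–Sós–Turán: let r_1, ..., r_192 be the row sums and z = Σ r_i the total number of 1s. Each pair of columns can share at most one row with both entries 1 (else a 2×2 all-ones block appears), so Σ_i C(r_i, 2) ≤ C(12, 2) = 66. By convexity Σ_i C(r_i, 2) ≥ 192·C(z/192, 2) = z(z − 192)/(2·192), giving z² − 192z − 192·12·11 ≤ 0 and hence z ≤ (1/2)[192 + √(36864 + 4·25344)] = (1/2)[192 + √138240] ≈ (1/2)(192 + 371.8064) = 281.9032.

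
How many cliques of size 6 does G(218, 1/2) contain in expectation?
E[# K_6] = C(218, 6) · (1/2)^C(6, 2) = 139081484934 / 2^15 = 69540742467/16384 ≈ 4244430.082214

For each 6-subset S of vertices (there are C(218, 6) = 139081484934 such S), let X_S = 1 if S induces a K_6 (all C(6, 2) = 15 edges present). Then P(X_S = 1) = (1/2)^15 = 1/32768. By linearity of expectation, E[# K_6] = C(218, 6) · (1/2)^15 = 139081484934 / 32768 = 69540742467/16384 ≈ 4244430.082214.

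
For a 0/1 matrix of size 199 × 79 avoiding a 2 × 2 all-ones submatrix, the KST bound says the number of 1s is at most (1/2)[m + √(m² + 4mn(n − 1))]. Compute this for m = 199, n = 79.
z(199, 79; 2, 2) ≤ (1/2)[199 + √(199² + 4·199·79·78)] = (1/2)[199 + √4944553] = 1211.3175

Kővári–Sós–Turán: let r_1, ..., r_199 be the row sums and z = Σ r_i the total number of 1s. Each pair of columns can share at most one row with both entries 1 (else a 2×2 all-ones block appears), so Σ_i C(r_i, 2) ≤ C(79, 2) = 3081. By convexity Σ_i C(r_i, 2) ≥ 199·C(z/199, 2) = z(z − 199)/(2·199), giving z² − 199z − 199·79·78 ≤ 0 and hence z ≤ (1/2)[199 + √(39601 + 4·1226238)] = (1/2)[199 + √4944553] ≈ (1/2)(199 + 2223.6351) = 1211.3175.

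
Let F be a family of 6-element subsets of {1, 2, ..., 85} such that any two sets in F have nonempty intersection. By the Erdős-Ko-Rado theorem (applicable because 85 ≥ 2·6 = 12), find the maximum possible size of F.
max |F| = C(84, 5) = 30872016

The Erdős-Ko-Rado theorem states: for n ≥ 2k, an intersecting family of k-subsets of an n-element set has size at most C(n − 1, k − 1), with equality for 'star' families {A ⊆ [n] : |A| = k, i ∈ A} (fix an element i). For n = 85, k = 6: C(84, 5) = 30872016.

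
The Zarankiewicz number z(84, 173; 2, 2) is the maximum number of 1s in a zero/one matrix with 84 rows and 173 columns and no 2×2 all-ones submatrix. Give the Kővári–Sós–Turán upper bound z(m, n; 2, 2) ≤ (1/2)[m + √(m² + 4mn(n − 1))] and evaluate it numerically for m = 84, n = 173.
z(84, 173; 2, 2) ≤ (1/2)[84 + √(84² + 4·84·173·172)] = (1/2)[84 + √10005072] = 1623.5398

Kővári–Sós–Turán: let r_1, ..., r_84 be the row sums and z = Σ r_i the total number of 1s. Each pair of columns can share at most one row with both entries 1 (else a 2×2 all-ones block appears), so Σ_i C(r_i, 2) ≤ C(173, 2) = 14878. By convexity Σ_i C(r_i, 2) ≥ 84·C(z/84, 2) = z(z − 84)/(2·84), giving z² − 84z − 84·173·172 ≤ 0 and hence z ≤ (1/2)[84 + √(7056 + 4·2499504)] = (1/2)[84 + √10005072] ≈ (1/2)(84 + 3163.0795) = 1623.5398.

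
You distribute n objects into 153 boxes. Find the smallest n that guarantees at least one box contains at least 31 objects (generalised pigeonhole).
n = (31 − 1)·153 + 1 = 4591

By the generalised pigeonhole principle, to guarantee some box contains ≥ r objects we need more than (r − 1) · k objects total. Threshold: n = (r − 1) · k + 1. With r = 31 and k = 153: n = 30 · 153 + 1 = 4590 + 1 = 4591. For n = 4590 = 30 · 153, we can put exactly 30 objects in every box, avoiding 31 in any single one — so 4591 is tight.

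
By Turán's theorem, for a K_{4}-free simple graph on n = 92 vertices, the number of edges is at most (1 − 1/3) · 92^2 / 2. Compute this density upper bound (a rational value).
Turán density bound = (2/3) · 92^2/2 = 8464/3 ≈ 2821.3333

Turán's theorem: ex(n, K_{r+1}) is achieved by the complete r-partite Turán graph T(n, r) with parts as balanced as possible, and is at most (1 − 1/r) · n^2/2. For r = 3, n = 92: the density bound is (2/3) · 8464/2 = 8464/3 ≈ 2821.3333. The integer-valued extremum is e(T(92, 3)) = 2821, which is strictly less than the density bound 8464/3 since 3 ∤ 92 (the parts of T(92, 3) cannot all be equal).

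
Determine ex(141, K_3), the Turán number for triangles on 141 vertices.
ex(141, K_3) = ⌊141^2/4⌋ = 4970

Mantel (1907): a triangle-free graph on n vertices has at most ⌊n^2/4⌋ edges, with equality for the complete bipartite graph K_{⌊n/2⌋, ⌈n/2⌉}. For n = 141: ⌊141^2/4⌋ = ⌊19881/4⌋ = 4970. The extremal graph is K_{70, 71}, which has 70·71 = 4970 edges.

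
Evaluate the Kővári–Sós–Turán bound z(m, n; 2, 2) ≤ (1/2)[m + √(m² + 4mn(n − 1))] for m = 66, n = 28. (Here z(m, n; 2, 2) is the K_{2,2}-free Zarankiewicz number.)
z(66, 28; 2, 2) ≤ (1/2)[66 + √(66² + 4·66·28·27)] = (1/2)[66 + √203940] = 258.7986

Kővári–Sós–Turán: let r_1, ..., r_66 be the row sums and z = Σ r_i the total number of 1s. Each pair of columns can share at most one row with both entries 1 (else a 2×2 all-ones block appears), so Σ_i C(r_i, 2) ≤ C(28, 2) = 378. By convexity Σ_i C(r_i, 2) ≥ 66·C(z/66, 2) = z(z − 66)/(2·66), giving z² − 66z − 66·28·27 ≤ 0 and hence z ≤ (1/2)[66 + √(4356 + 4·49896)] = (1/2)[66 + √203940] ≈ (1/2)(66 + 451.5972) = 258.7986.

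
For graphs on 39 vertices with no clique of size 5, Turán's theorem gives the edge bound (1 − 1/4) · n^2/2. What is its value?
Turán density bound = (3/4) · 39^2/2 = 4563/8 ≈ 570.375

Turán's theorem: ex(n, K_{r+1}) is achieved by the complete r-partite Turán graph T(n, r) with parts as balanced as possible, and is at most (1 − 1/r) · n^2/2. For r = 4, n = 39: the density bound is (3/4) · 1521/2 = 4563/8 ≈ 570.375. The integer-valued extremum is e(T(39, 4)) = 570, which is strictly less than the density bound 4563/8 since 4 ∤ 39 (the parts of T(39, 4) cannot all be equal).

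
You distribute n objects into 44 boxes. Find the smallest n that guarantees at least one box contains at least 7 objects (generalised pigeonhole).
n = (7 − 1)·44 + 1 = 265

By the generalised pigeonhole principle, to guarantee some box contains ≥ r objects we need more than (r − 1) · k objects total. Threshold: n = (r − 1) · k + 1. With r = 7 and k = 44: n = 6 · 44 + 1 = 264 + 1 = 265. For n = 264 = 6 · 44, we can put exactly 6 objects in every box, avoiding 7 in any single one — so 265 is tight.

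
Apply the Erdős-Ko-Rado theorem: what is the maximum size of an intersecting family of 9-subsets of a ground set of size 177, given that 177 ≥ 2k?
max |F| = C(176, 8) = 19430578360050

The Erdős-Ko-Rado theorem states: for n ≥ 2k, an intersecting family of k-subsets of an n-element set has size at most C(n − 1, k − 1), with equality for 'star' families {A ⊆ [n] : |A| = k, i ∈ A} (fix an element i). For n = 177, k = 9: C(176, 8) = 19430578360050.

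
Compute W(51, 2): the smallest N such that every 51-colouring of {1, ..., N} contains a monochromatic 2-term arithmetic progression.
W(51, 2) = 51 + 1 = 52

A 2-term AP is any pair of integers, so a monochromatic 2-AP exists iff some colour is used at least twice. With 51 colours, the colouring i ↦ i on {1, ..., 51} uses each colour once, avoiding any monochromatic pair, so W(51, 2) > 51. For {1, ..., 52}, pigeonhole forces two integers of the same colour, which form a monochromatic 2-AP. Hence W(51, 2) = 52.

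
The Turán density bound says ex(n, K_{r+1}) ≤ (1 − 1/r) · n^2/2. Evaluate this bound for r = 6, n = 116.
Turán density bound = (5/6) · 116^2/2 = 16820/3 ≈ 5606.6667

Turán's theorem: ex(n, K_{r+1}) is achieved by the complete r-partite Turán graph T(n, r) with parts as balanced as possible, and is at most (1 − 1/r) · n^2/2. For r = 6, n = 116: the density bound is (5/6) · 13456/2 = 16820/3 ≈ 5606.6667. The integer-valued extremum is e(T(116, 6)) = 5606, which is strictly less than the density bound 16820/3 since 6 ∤ 116 (the parts of T(116, 6) cannot all be equal).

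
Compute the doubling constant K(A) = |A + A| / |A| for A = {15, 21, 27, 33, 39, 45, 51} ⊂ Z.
K = |A + A| / |A| = 13/7

Enumerate A + A = {a + b : a, b ∈ A}. With |A| = 7, there are |A|^2 = 49 ordered sum pairs; collecting distinct values, A + A = {30, 36, 42, 48, 54, 60, 66, 72, 78, 84, 90, 96, 102}, so |A + A| = 13. Thus K = 13/7. Here |A + A| = 2|A| − 1 = 13, the minimum possible — so K = 13/7 is minimal, which holds iff A is an arithmetic progression.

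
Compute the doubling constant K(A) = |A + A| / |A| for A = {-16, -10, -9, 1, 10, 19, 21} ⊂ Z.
K = |A + A| / |A| = 26/7

Enumerate A + A = {a + b : a, b ∈ A}. With |A| = 7, there are |A|^2 = 49 ordered sum pairs; collecting distinct values, A + A = {-32, -26, -25, -20, -19, -18, -15, -9, -8, -6, 0, 1, 2, 3, 5, 9, 10, 11, 12, 20, 22, 29, 31, 38, 40, 42}, so |A + A| = 26. Thus K = 26/7. For comparison, the minimum possible |A + A| over all 7-element sets is 2·7 − 1 = 13 (so min K = 13/7), attained only by arithmetic progressions.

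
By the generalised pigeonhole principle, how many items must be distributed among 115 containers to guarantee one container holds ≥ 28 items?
n = (28 − 1)·115 + 1 = 3106

By the generalised pigeonhole principle, to guarantee some box contains ≥ r objects we need more than (r − 1) · k objects total. Threshold: n = (r − 1) · k + 1. With r = 28 and k = 115: n = 27 · 115 + 1 = 3105 + 1 = 3106. For n = 3105 = 27 · 115, we can put exactly 27 objects in every box, avoiding 28 in any single one — so 3106 is tight.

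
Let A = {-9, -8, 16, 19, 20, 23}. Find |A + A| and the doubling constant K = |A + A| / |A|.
K = |A + A| / |A| = 19/6

Enumerate A + A = {a + b : a, b ∈ A}. With |A| = 6, there are |A|^2 = 36 ordered sum pairs; collecting distinct values, A + A = {-18, -17, -16, 7, 8, 10, 11, 12, 14, 15, 32, 35, 36, 38, 39, 40, 42, 43, 46}, so |A + A| = 19. Thus K = 19/6. For comparison, the minimum possible |A + A| over all 6-element sets is 2·6 − 1 = 11 (so min K = 11/6), attained only by arithmetic progressions.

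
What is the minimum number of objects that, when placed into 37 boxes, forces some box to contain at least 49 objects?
n = (49 − 1)·37 + 1 = 1777

By the generalised pigeonhole principle, to guarantee some box contains ≥ r objects we need more than (r − 1) · k objects total. Threshold: n = (r − 1) · k + 1. With r = 49 and k = 37: n = 48 · 37 + 1 = 1776 + 1 = 1777. For n = 1776 = 48 · 37, we can put exactly 48 objects in every box, avoiding 49 in any single one — so 1777 is tight.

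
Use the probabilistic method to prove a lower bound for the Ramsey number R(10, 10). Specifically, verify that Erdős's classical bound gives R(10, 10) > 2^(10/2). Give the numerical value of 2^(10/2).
2^(10/2) = 32; so R(10, 10) > 32

Colour each edge of K_n uniformly at random with red/blue. The expected number of monochromatic K_10 is C(n, 10) · 2 · 2^(−C(10,2)). If C(n, 10) · 2^(1 − C(10,2)) < 1, then with positive probability no monochromatic K_10 exists, so R(10, 10) > n. The standard estimate C(n, 10) ≤ n^10/10! shows this inequality holds whenever n ≤ 2^(10/2) (since 10! · 2^(C(10,2) − 1) > 2^(10^2/2) ≥ n^10). Hence R(10, 10) > 2^(10/2) = 32.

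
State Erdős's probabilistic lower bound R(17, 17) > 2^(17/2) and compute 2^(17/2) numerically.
2^(17/2) = 362.0387; so R(17, 17) > 362.0387

Colour each edge of K_n uniformly at random with red/blue. The expected number of monochromatic K_17 is C(n, 17) · 2 · 2^(−C(17,2)). If C(n, 17) · 2^(1 − C(17,2)) < 1, then with positive probability no monochromatic K_17 exists, so R(17, 17) > n. The standard estimate C(n, 17) ≤ n^17/17! shows this inequality holds whenever n ≤ 2^(17/2) (since 17! · 2^(C(17,2) − 1) > 2^(17^2/2) ≥ n^17). Hence R(17, 17) > 2^(17/2) = 362.0387.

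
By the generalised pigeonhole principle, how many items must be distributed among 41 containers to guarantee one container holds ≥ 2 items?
n = (2 − 1)·41 + 1 = 42

By the generalised pigeonhole principle, to guarantee some box contains ≥ r objects we need more than (r − 1) · k objects total. Threshold: n = (r − 1) · k + 1. With r = 2 and k = 41: n = 1 · 41 + 1 = 41 + 1 = 42. For n = 41 = 1 · 41, we can put exactly 1 objects in every box, avoiding 2 in any single one — so 42 is tight.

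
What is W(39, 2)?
W(39, 2) = 39 + 1 = 40

A 2-term AP is any pair of integers, so a monochromatic 2-AP exists iff some colour is used at least twice. With 39 colours, the colouring i ↦ i on {1, ..., 39} uses each colour once, avoiding any monochromatic pair, so W(39, 2) > 39. For {1, ..., 40}, pigeonhole forces two integers of the same colour, which form a monochromatic 2-AP. Hence W(39, 2) = 40.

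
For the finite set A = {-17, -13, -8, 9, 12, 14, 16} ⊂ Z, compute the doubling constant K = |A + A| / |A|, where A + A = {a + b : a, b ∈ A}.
K = |A + A| / |A| = 25/7

Enumerate A + A = {a + b : a, b ∈ A}. With |A| = 7, there are |A|^2 = 49 ordered sum pairs; collecting distinct values, A + A = {-34, -30, -26, -25, -21, -16, -8, -5, -4, -3, -1, 1, 3, 4, 6, 8, 18, 21, 23, 24, 25, 26, 28, 30, 32}, so |A + A| = 25. Thus K = 25/7. For comparison, the minimum possible |A + A| over all 7-element sets is 2·7 − 1 = 13 (so min K = 13/7), attained only by arithmetic progressions.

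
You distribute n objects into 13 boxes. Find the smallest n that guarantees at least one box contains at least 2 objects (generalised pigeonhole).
n = (2 − 1)·13 + 1 = 14

By the generalised pigeonhole principle, to guarantee some box contains ≥ r objects we need more than (r − 1) · k objects total. Threshold: n = (r − 1) · k + 1. With r = 2 and k = 13: n = 1 · 13 + 1 = 13 + 1 = 14. For n = 13 = 1 · 13, we can put exactly 1 objects in every box, avoiding 2 in any single one — so 14 is tight.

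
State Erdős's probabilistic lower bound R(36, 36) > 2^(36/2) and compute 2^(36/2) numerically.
2^(36/2) = 262144; so R(36, 36) > 262144

Colour each edge of K_n uniformly at random with red/blue. The expected number of monochromatic K_36 is C(n, 36) · 2 · 2^(−C(36,2)). If C(n, 36) · 2^(1 − C(36,2)) < 1, then with positive probability no monochromatic K_36 exists, so R(36, 36) > n. The standard estimate C(n, 36) ≤ n^36/36! shows this inequality holds whenever n ≤ 2^(36/2) (since 36! · 2^(C(36,2) − 1) > 2^(36^2/2) ≥ n^36). Hence R(36, 36) > 2^(36/2) = 262144.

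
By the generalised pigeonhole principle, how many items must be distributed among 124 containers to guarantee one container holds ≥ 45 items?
n = (45 − 1)·124 + 1 = 5457

By the generalised pigeonhole principle, to guarantee some box contains ≥ r objects we need more than (r − 1) · k objects total. Threshold: n = (r − 1) · k + 1. With r = 45 and k = 124: n = 44 · 124 + 1 = 5456 + 1 = 5457. For n = 5456 = 44 · 124, we can put exactly 44 objects in every box, avoiding 45 in any single one — so 5457 is tight.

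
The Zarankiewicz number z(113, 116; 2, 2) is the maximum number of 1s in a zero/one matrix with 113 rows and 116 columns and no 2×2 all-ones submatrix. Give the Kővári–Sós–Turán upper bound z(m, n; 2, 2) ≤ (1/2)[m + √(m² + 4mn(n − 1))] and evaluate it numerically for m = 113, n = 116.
z(113, 116; 2, 2) ≤ (1/2)[113 + √(113² + 4·113·116·115)] = (1/2)[113 + √6042449] = 1285.5697

Kővári–Sós–Turán: let r_1, ..., r_113 be the row sums and z = Σ r_i the total number of 1s. Each pair of columns can share at most one row with both entries 1 (else a 2×2 all-ones block appears), so Σ_i C(r_i, 2) ≤ C(116, 2) = 6670. By convexity Σ_i C(r_i, 2) ≥ 113·C(z/113, 2) = z(z − 113)/(2·113), giving z² − 113z − 113·116·115 ≤ 0 and hence z ≤ (1/2)[113 + √(12769 + 4·1507420)] = (1/2)[113 + √6042449] ≈ (1/2)(113 + 2458.1393) = 1285.5697.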